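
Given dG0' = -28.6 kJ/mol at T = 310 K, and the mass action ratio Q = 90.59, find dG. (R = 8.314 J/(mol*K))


dG = dG0' + RT * ln(Q) / 1000
dG = -28.6 + 8.314 * 310 * ln(90.59) / 1000
dG = -16.9856 kJ/mol

-16.9856 kJ/mol


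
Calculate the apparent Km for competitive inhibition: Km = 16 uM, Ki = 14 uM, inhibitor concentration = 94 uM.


Km_app = Km * (1 + [I]/Ki)
Km_app = 16 * (1 + 94/14)
Km_app = 123.4286 uM

123.4286 uM


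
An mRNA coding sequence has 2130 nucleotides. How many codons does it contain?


codons = nucleotides / 3
codons = 2130 / 3 = 710

710


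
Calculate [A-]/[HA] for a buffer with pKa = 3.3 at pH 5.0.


[A-]/[HA] = 10^(pH - pKa)
= 10^(5.0 - 3.3)
= 50.1187

50.1187


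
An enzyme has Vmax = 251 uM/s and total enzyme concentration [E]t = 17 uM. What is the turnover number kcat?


kcat = Vmax / [E]t
kcat = 251 / 17
kcat = 14.7647 s^-1

14.7647 s^-1


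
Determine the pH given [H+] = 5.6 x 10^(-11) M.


pH = -log10([H+])
pH = -log10(5.6 x 10^(-11))
pH = 10.2518

10.2518


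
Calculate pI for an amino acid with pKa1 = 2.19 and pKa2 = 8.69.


pI = (pKa1 + pKa2) / 2
pI = (2.19 + 8.69) / 2
pI = 5.44

5.44


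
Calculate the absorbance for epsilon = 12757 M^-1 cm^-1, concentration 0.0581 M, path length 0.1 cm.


A = epsilon * c * l
A = 12757 * 0.0581 * 0.1
A = 74.1182

74.1182


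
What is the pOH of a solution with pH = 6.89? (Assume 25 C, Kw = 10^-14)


pOH = 14 - pH
pOH = 14 - 6.89
pOH = 7.11

7.11


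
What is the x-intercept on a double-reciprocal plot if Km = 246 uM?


x-intercept = -1/Km
= -1/246
= -0.0041 1/uM

-0.0041 1/uM


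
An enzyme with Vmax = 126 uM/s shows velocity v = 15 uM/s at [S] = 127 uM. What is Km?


Km = [S] * (Vmax - v) / v
Km = 127 * (126 - 15) / 15
Km = 939.8 uM

939.8 uM


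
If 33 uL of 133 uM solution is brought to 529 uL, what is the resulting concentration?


C2 = C1 * V1 / V2
C2 = 133 * 33 / 529
C2 = 8.2968 uM

8.2968 uM


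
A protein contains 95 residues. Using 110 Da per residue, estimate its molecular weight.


MW = n_residues * 110 Da
MW = 95 * 110
MW = 10450 Da

10450 Da


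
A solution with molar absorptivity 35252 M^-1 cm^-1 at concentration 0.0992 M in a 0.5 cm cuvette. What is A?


A = epsilon * c * l
A = 35252 * 0.0992 * 0.5
A = 1748.4992

1748.4992


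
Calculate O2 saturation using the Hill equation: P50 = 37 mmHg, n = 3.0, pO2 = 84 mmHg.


Y = pO2^n / (P50^n + pO2^n)
Y = 84^3.0 / (37^3.0 + 84^3.0)
Y = 92.13%

92.13%


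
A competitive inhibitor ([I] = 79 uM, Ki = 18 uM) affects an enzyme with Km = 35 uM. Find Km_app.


Km_app = Km * (1 + [I]/Ki)
Km_app = 35 * (1 + 79/18)
Km_app = 188.6111 uM

188.6111 uM


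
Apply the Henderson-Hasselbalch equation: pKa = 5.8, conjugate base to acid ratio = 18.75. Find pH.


pH = pKa + log10([A-]/[HA])
pH = 5.8 + log10(18.75)
pH = 7.073

7.073


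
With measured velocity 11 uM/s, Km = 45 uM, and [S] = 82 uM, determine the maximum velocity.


Vmax = v * (Km + [S]) / [S]
Vmax = 11 * (45 + 82) / 82
Vmax = 17.0366 uM/s

17.0366 uM/s


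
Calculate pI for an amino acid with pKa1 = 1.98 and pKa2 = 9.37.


pI = (pKa1 + pKa2) / 2
pI = (1.98 + 9.37) / 2
pI = 5.675

5.675


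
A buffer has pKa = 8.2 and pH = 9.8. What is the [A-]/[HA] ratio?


[A-]/[HA] = 10^(pH - pKa)
= 10^(9.8 - 8.2)
= 39.8107

39.8107


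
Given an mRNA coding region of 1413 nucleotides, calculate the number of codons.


codons = nucleotides / 3
codons = 1413 / 3 = 471

471


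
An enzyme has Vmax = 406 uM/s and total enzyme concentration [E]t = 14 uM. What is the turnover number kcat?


kcat = Vmax / [E]t
kcat = 406 / 14
kcat = 29.0 s^-1

29.0 s^-1


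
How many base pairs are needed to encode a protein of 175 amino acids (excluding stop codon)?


Each amino acid = 1 codon = 3 bp
bp = 175 * 3 = 525 bp

525 bp


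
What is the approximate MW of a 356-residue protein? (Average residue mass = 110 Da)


MW = n_residues * 110 Da
MW = 356 * 110
MW = 39160 Da

39160 Da


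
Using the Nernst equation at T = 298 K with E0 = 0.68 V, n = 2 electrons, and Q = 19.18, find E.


E = E0 - (RT/nF) * ln(Q)
E = 0.68 - (8.314 * 298 / (2 * 96485)) * ln(19.18)
E = 0.6421 V

0.6421 V


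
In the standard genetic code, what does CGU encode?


Standard genetic code lookup.
Codon CGU -> Arg

Arg


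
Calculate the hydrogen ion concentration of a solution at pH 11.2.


[H+] = 10^(-pH)
[H+] = 10^(-11.2)
[H+] = 6.310e-12 M

6.310e-12 M


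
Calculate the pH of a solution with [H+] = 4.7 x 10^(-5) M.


pH = -log10([H+])
pH = -log10(4.7 x 10^(-5))
pH = 4.3279

4.3279


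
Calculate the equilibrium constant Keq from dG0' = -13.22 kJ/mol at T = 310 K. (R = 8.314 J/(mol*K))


Keq = exp(-dG0 * 1000 / (R * T))
Keq = exp(-(-13.22) * 1000 / (8.314 * 310))
Keq = 168.9021

168.9021


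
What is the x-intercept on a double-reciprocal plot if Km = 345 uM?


x-intercept = -1/Km
= -1/345
= -0.0029 1/uM

-0.0029 1/uM


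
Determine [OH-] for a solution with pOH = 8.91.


[OH-] = 10^(-pOH)
[OH-] = 10^(-8.91)
[OH-] = 1.230e-09 M

1.230e-09 M


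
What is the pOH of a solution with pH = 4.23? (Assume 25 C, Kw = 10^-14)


pOH = 14 - pH
pOH = 14 - 4.23
pOH = 9.77

9.77


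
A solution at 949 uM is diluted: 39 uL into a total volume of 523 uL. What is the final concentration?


C2 = C1 * V1 / V2
C2 = 949 * 39 / 523
C2 = 70.7667 uM

70.7667 uM


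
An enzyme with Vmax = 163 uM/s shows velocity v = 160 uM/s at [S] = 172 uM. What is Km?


Km = [S] * (Vmax - v) / v
Km = 172 * (163 - 160) / 160
Km = 3.225 uM

3.225 uM


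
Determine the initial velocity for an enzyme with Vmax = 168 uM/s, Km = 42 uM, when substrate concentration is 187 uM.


v = Vmax * [S] / (Km + [S])
v = 168 * 187 / (42 + 187)
v = 137.1878 uM/s

137.1878 uM/s


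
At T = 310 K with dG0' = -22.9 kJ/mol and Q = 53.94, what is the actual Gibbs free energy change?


dG = dG0' + RT * ln(Q) / 1000
dG = -22.9 + 8.314 * 310 * ln(53.94) / 1000
dG = -12.6219 kJ/mol

-12.6219 kJ/mol


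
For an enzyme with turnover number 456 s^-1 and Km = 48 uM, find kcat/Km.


Catalytic efficiency = kcat / Km
= 456 / 48
= 9.5 uM^-1*s^-1

9.5 uM^-1*s^-1


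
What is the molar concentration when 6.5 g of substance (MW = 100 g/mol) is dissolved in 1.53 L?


C = (mass / MW) / volume
C = (6.5 / 100) / 1.53
C = 0.0425 M

0.0425 M


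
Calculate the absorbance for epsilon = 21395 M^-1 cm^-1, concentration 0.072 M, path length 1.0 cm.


A = epsilon * c * l
A = 21395 * 0.072 * 1.0
A = 1540.44

1540.44


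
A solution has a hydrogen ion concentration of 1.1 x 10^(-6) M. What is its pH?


pH = -log10([H+])
pH = -log10(1.1 x 10^(-6))
pH = 5.9586

5.9586


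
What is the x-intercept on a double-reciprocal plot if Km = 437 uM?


x-intercept = -1/Km
= -1/437
= -0.0023 1/uM

-0.0023 1/uM


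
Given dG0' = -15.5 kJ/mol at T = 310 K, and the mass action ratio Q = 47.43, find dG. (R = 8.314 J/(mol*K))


dG = dG0' + RT * ln(Q) / 1000
dG = -15.5 + 8.314 * 310 * ln(47.43) / 1000
dG = -5.5534 kJ/mol

-5.5534 kJ/mol


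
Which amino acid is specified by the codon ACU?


Standard genetic code lookup.
Codon ACU -> Thr

Thr


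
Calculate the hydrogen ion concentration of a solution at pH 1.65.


[H+] = 10^(-pH)
[H+] = 10^(-1.65)
[H+] = 0.0224 M

0.0224 M


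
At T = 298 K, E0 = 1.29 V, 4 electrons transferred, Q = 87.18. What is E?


E = E0 - (RT/nF) * ln(Q)
E = 1.29 - (8.314 * 298 / (4 * 96485)) * ln(87.18)
E = 1.2613 V

1.2613 V


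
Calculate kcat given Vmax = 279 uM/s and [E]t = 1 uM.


kcat = Vmax / [E]t
kcat = 279 / 1
kcat = 279.0 s^-1

279.0 s^-1


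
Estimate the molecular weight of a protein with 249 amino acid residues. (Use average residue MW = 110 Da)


MW = n_residues * 110 Da
MW = 249 * 110
MW = 27390 Da

27390 Da


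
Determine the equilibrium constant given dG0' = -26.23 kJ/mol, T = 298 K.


Keq = exp(-dG0 * 1000 / (R * T))
Keq = exp(-(-26.23) * 1000 / (8.314 * 298))
Keq = 39615.5856

39615.5856


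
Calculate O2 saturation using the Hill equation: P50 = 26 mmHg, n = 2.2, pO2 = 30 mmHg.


Y = pO2^n / (P50^n + pO2^n)
Y = 30^2.2 / (26^2.2 + 30^2.2)
Y = 57.81%

57.81%


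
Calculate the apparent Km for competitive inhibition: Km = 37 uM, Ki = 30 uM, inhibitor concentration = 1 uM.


Km_app = Km * (1 + [I]/Ki)
Km_app = 37 * (1 + 1/30)
Km_app = 38.2333 uM

38.2333 uM


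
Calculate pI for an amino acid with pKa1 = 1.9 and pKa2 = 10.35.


pI = (pKa1 + pKa2) / 2
pI = (1.9 + 10.35) / 2
pI = 6.125

6.125


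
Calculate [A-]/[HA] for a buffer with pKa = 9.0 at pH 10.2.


[A-]/[HA] = 10^(pH - pKa)
= 10^(10.2 - 9.0)
= 15.8489

15.8489


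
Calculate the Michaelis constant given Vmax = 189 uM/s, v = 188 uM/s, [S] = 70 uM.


Km = [S] * (Vmax - v) / v
Km = 70 * (189 - 188) / 188
Km = 0.3723 uM

0.3723 uM


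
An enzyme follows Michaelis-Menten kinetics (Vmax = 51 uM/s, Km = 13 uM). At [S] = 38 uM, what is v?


v = Vmax * [S] / (Km + [S])
v = 51 * 38 / (13 + 38)
v = 38.0 uM/s

38.0 uM/s


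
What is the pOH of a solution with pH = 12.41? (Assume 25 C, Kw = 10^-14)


pOH = 14 - pH
pOH = 14 - 12.41
pOH = 1.59

1.59


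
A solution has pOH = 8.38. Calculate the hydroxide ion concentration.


[OH-] = 10^(-pOH)
[OH-] = 10^(-8.38)
[OH-] = 4.169e-09 M

4.169e-09 M


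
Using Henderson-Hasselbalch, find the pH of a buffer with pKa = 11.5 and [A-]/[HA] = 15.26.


pH = pKa + log10([A-]/[HA])
pH = 11.5 + log10(15.26)
pH = 12.6836

12.6836


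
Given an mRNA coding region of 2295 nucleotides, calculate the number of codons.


codons = nucleotides / 3
codons = 2295 / 3 = 765

765


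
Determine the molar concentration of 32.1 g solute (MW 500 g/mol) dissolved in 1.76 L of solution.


C = (mass / MW) / volume
C = (32.1 / 500) / 1.76
C = 0.0365 M

0.0365 M


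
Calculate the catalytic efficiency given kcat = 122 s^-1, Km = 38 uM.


Catalytic efficiency = kcat / Km
= 122 / 38
= 3.2105 uM^-1*s^-1

3.2105 uM^-1*s^-1


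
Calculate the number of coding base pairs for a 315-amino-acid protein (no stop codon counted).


Each amino acid = 1 codon = 3 bp
bp = 315 * 3 = 945 bp

945 bp


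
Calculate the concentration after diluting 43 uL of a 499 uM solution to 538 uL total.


C2 = C1 * V1 / V2
C2 = 499 * 43 / 538
C2 = 39.8829 uM

39.8829 uM


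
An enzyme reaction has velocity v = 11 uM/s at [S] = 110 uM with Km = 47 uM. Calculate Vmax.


Vmax = v * (Km + [S]) / [S]
Vmax = 11 * (47 + 110) / 110
Vmax = 15.7 uM/s

15.7 uM/s


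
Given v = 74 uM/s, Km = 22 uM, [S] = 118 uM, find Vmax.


Vmax = v * (Km + [S]) / [S]
Vmax = 74 * (22 + 118) / 118
Vmax = 87.7966 uM/s

87.7966 uM/s


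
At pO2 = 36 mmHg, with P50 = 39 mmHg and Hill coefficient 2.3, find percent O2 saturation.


Y = pO2^n / (P50^n + pO2^n)
Y = 36^2.3 / (39^2.3 + 36^2.3)
Y = 45.41%

45.41%


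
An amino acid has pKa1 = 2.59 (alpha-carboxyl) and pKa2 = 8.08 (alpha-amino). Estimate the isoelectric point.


pI = (pKa1 + pKa2) / 2
pI = (2.59 + 8.08) / 2
pI = 5.335

5.335


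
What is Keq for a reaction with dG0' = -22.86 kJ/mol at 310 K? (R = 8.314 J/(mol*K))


Keq = exp(-dG0 * 1000 / (R * T))
Keq = exp(-(-22.86) * 1000 / (8.314 * 310))
Keq = 7112.5048

7112.5048


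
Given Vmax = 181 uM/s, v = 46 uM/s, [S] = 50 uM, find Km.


Km = [S] * (Vmax - v) / v
Km = 50 * (181 - 46) / 46
Km = 146.7391 uM

146.7391 uM


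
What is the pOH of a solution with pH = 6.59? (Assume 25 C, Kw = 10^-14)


pOH = 14 - pH
pOH = 14 - 6.59
pOH = 7.41

7.41


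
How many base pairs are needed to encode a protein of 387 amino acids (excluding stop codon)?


Each amino acid = 1 codon = 3 bp
bp = 387 * 3 = 1161 bp

1161 bp


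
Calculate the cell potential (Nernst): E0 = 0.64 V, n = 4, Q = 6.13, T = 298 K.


E = E0 - (RT/nF) * ln(Q)
E = 0.64 - (8.314 * 298 / (4 * 96485)) * ln(6.13)
E = 0.6284 V

0.6284 V


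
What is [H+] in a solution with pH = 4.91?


[H+] = 10^(-pH)
[H+] = 10^(-4.91)
[H+] = 1.230e-05 M

1.230e-05 M


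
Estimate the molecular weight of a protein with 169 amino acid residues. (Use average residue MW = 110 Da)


MW = n_residues * 110 Da
MW = 169 * 110
MW = 18590 Da

18590 Da


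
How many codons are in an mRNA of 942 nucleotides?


codons = nucleotides / 3
codons = 942 / 3 = 314

314


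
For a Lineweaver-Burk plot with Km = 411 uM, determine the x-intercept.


x-intercept = -1/Km
= -1/411
= -0.0024 1/uM

-0.0024 1/uM


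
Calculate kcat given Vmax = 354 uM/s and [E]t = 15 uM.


kcat = Vmax / [E]t
kcat = 354 / 15
kcat = 23.6 s^-1

23.6 s^-1


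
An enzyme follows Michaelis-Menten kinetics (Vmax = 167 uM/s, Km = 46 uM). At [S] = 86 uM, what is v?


v = Vmax * [S] / (Km + [S])
v = 167 * 86 / (46 + 86)
v = 108.803 uM/s

108.803 uM/s


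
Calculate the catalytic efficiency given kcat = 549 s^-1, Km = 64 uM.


Catalytic efficiency = kcat / Km
= 549 / 64
= 8.5781 uM^-1*s^-1

8.5781 uM^-1*s^-1


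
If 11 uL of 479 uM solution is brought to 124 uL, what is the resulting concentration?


C2 = C1 * V1 / V2
C2 = 479 * 11 / 124
C2 = 42.4919 uM

42.4919 uM


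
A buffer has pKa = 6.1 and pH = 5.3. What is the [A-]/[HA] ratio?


[A-]/[HA] = 10^(pH - pKa)
= 10^(5.3 - 6.1)
= 0.1585

0.1585


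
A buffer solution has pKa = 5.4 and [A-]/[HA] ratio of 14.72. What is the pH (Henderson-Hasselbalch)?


pH = pKa + log10([A-]/[HA])
pH = 5.4 + log10(14.72)
pH = 6.5679

6.5679


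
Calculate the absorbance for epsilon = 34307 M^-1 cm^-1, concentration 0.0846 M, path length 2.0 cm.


A = epsilon * c * l
A = 34307 * 0.0846 * 2.0
A = 5804.7444

5804.7444


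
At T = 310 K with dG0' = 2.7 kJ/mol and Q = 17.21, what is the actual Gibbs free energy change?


dG = dG0' + RT * ln(Q) / 1000
dG = 2.7 + 8.314 * 310 * ln(17.21) / 1000
dG = 10.0338 kJ/mol

10.0338 kJ/mol


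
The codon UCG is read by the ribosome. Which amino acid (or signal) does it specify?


Standard genetic code lookup.
Codon UCG -> Ser

Ser


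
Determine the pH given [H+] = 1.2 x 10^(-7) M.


pH = -log10([H+])
pH = -log10(1.2 x 10^(-7))
pH = 6.9208

6.9208


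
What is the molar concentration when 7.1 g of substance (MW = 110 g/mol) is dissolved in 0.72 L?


C = (mass / MW) / volume
C = (7.1 / 110) / 0.72
C = 0.0896 M

0.0896 M


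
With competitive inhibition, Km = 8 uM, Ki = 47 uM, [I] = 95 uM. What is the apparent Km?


Km_app = Km * (1 + [I]/Ki)
Km_app = 8 * (1 + 95/47)
Km_app = 24.1702 uM

24.1702 uM


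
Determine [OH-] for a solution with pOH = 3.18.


[OH-] = 10^(-pOH)
[OH-] = 10^(-3.18)
[OH-] = 6.607e-04 M

6.607e-04 M


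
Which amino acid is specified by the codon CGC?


Standard genetic code lookup.
Codon CGC -> Arg

Arg


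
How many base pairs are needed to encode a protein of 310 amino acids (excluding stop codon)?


Each amino acid = 1 codon = 3 bp
bp = 310 * 3 = 930 bp

930 bp


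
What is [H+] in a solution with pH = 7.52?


[H+] = 10^(-pH)
[H+] = 10^(-7.52)
[H+] = 3.020e-08 M

3.020e-08 M


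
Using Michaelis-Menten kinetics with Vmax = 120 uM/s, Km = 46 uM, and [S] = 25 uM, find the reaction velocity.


v = Vmax * [S] / (Km + [S])
v = 120 * 25 / (46 + 25)
v = 42.2535 uM/s

42.2535 uM/s


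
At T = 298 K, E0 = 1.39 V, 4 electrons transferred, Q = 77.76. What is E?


E = E0 - (RT/nF) * ln(Q)
E = 1.39 - (8.314 * 298 / (4 * 96485)) * ln(77.76)
E = 1.3621 V

1.3621 V


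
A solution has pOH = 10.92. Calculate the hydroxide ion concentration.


[OH-] = 10^(-pOH)
[OH-] = 10^(-10.92)
[OH-] = 1.202e-11 M

1.202e-11 M


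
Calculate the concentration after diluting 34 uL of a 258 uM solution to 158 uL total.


C2 = C1 * V1 / V2
C2 = 258 * 34 / 158
C2 = 55.519 uM

55.519 uM


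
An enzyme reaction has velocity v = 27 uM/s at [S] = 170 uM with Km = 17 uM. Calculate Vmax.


Vmax = v * (Km + [S]) / [S]
Vmax = 27 * (17 + 170) / 170
Vmax = 29.7 uM/s

29.7 uM/s


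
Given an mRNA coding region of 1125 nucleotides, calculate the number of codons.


codons = nucleotides / 3
codons = 1125 / 3 = 375

375


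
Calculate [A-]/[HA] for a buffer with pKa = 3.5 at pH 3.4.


[A-]/[HA] = 10^(pH - pKa)
= 10^(3.4 - 3.5)
= 0.7943

0.7943


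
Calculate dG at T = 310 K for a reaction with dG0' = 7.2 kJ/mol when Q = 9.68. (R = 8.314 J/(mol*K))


dG = dG0' + RT * ln(Q) / 1000
dG = 7.2 + 8.314 * 310 * ln(9.68) / 1000
dG = 13.0507 kJ/mol

13.0507 kJ/mol


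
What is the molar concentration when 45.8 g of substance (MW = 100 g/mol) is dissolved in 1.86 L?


C = (mass / MW) / volume
C = (45.8 / 100) / 1.86
C = 0.2462 M

0.2462 M


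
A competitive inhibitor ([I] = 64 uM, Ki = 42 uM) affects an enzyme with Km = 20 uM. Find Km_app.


Km_app = Km * (1 + [I]/Ki)
Km_app = 20 * (1 + 64/42)
Km_app = 50.4762 uM

50.4762 uM


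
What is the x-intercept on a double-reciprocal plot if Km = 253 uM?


x-intercept = -1/Km
= -1/253
= -0.004 1/uM

-0.004 1/uM


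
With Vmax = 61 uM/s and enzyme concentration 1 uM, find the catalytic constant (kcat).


kcat = Vmax / [E]t
kcat = 61 / 1
kcat = 61.0 s^-1

61.0 s^-1


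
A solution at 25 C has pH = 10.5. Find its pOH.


pOH = 14 - pH
pOH = 14 - 10.5
pOH = 3.5

3.5


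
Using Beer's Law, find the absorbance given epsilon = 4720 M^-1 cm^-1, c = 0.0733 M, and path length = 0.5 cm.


A = epsilon * c * l
A = 4720 * 0.0733 * 0.5
A = 172.988

172.988


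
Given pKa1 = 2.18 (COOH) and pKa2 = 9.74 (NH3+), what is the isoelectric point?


pI = (pKa1 + pKa2) / 2
pI = (2.18 + 9.74) / 2
pI = 5.96

5.96


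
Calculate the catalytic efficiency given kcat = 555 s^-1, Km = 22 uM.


Catalytic efficiency = kcat / Km
= 555 / 22
= 25.2273 uM^-1*s^-1

25.2273 uM^-1*s^-1


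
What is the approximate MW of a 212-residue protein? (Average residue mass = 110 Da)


MW = n_residues * 110 Da
MW = 212 * 110
MW = 23320 Da

23320 Da


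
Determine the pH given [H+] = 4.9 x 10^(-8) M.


pH = -log10([H+])
pH = -log10(4.9 x 10^(-8))
pH = 7.3098

7.3098


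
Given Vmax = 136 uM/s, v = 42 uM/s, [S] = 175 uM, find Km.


Km = [S] * (Vmax - v) / v
Km = 175 * (136 - 42) / 42
Km = 391.6667 uM

391.6667 uM


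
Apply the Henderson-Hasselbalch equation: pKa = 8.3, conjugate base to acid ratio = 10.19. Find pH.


pH = pKa + log10([A-]/[HA])
pH = 8.3 + log10(10.19)
pH = 9.3082

9.3082


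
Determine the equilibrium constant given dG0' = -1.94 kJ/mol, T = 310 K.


Keq = exp(-dG0 * 1000 / (R * T))
Keq = exp(-(-1.94) * 1000 / (8.314 * 310))
Keq = 2.1228

2.1228


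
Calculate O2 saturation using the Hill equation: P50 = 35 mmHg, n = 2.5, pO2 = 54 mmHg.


Y = pO2^n / (P50^n + pO2^n)
Y = 54^2.5 / (35^2.5 + 54^2.5)
Y = 74.73%

74.73%


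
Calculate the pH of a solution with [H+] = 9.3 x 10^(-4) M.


pH = -log10([H+])
pH = -log10(9.3 x 10^(-4))
pH = 3.0315

3.0315


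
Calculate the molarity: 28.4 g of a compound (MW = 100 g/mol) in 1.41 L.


C = (mass / MW) / volume
C = (28.4 / 100) / 1.41
C = 0.2014 M

0.2014 M


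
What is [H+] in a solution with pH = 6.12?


[H+] = 10^(-pH)
[H+] = 10^(-6.12)
[H+] = 7.586e-07 M

7.586e-07 M


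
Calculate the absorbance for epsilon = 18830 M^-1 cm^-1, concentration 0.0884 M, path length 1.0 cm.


A = epsilon * c * l
A = 18830 * 0.0884 * 1.0
A = 1664.572

1664.572


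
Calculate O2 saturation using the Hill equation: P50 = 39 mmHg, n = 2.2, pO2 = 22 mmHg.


Y = pO2^n / (P50^n + pO2^n)
Y = 22^2.2 / (39^2.2 + 22^2.2)
Y = 22.11%

22.11%


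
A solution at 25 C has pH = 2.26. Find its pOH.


pOH = 14 - pH
pOH = 14 - 2.26
pOH = 11.74

11.74


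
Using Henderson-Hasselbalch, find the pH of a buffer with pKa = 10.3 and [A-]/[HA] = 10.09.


pH = pKa + log10([A-]/[HA])
pH = 10.3 + log10(10.09)
pH = 11.3039

11.3039


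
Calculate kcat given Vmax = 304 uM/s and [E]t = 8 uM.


kcat = Vmax / [E]t
kcat = 304 / 8
kcat = 38.0 s^-1

38.0 s^-1


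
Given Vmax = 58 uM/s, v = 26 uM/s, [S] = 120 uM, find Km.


Km = [S] * (Vmax - v) / v
Km = 120 * (58 - 26) / 26
Km = 147.6923 uM

147.6923 uM


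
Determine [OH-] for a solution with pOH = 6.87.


[OH-] = 10^(-pOH)
[OH-] = 10^(-6.87)
[OH-] = 1.349e-07 M

1.349e-07 M


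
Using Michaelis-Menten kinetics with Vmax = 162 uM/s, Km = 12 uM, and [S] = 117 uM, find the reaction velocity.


v = Vmax * [S] / (Km + [S])
v = 162 * 117 / (12 + 117)
v = 146.9302 uM/s

146.9302 uM/s


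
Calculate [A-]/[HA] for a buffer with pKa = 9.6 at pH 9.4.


[A-]/[HA] = 10^(pH - pKa)
= 10^(9.4 - 9.6)
= 0.631

0.631


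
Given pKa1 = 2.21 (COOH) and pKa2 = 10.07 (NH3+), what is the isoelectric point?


pI = (pKa1 + pKa2) / 2
pI = (2.21 + 10.07) / 2
pI = 6.14

6.14


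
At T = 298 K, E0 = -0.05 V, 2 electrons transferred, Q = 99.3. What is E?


E = E0 - (RT/nF) * ln(Q)
E = -0.05 - (8.314 * 298 / (2 * 96485)) * ln(99.3)
E = -0.109 V

-0.109 V


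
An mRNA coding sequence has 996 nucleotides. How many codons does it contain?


codons = nucleotides / 3
codons = 996 / 3 = 332

332


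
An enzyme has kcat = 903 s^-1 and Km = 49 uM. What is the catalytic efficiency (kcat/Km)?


Catalytic efficiency = kcat / Km
= 903 / 49
= 18.4286 uM^-1*s^-1

18.4286 uM^-1*s^-1


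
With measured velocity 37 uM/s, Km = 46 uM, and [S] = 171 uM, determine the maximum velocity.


Vmax = v * (Km + [S]) / [S]
Vmax = 37 * (46 + 171) / 171
Vmax = 46.9532 uM/s

46.9532 uM/s


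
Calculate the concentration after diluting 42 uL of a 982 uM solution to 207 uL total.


C2 = C1 * V1 / V2
C2 = 982 * 42 / 207
C2 = 199.2464 uM

199.2464 uM


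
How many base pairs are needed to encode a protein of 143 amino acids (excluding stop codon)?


Each amino acid = 1 codon = 3 bp
bp = 143 * 3 = 429 bp

429 bp


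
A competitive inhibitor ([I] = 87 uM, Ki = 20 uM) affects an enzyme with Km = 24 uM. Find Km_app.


Km_app = Km * (1 + [I]/Ki)
Km_app = 24 * (1 + 87/20)
Km_app = 128.4 uM

128.4 uM


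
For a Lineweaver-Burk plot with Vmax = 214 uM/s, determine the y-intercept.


y-intercept = 1/Vmax
= 1/214
= 0.0047 s/uM

0.0047 s/uM


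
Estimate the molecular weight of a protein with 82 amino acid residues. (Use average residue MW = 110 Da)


MW = n_residues * 110 Da
MW = 82 * 110
MW = 9020 Da

9020 Da


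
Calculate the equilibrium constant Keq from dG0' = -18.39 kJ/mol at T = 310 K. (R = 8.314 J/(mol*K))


Keq = exp(-dG0 * 1000 / (R * T))
Keq = exp(-(-18.39) * 1000 / (8.314 * 310))
Keq = 1255.4677

1255.4677


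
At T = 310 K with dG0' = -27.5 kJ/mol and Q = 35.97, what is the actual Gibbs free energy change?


dG = dG0' + RT * ln(Q) / 1000
dG = -27.5 + 8.314 * 310 * ln(35.97) / 1000
dG = -18.2662 kJ/mol

-18.2662 kJ/mol


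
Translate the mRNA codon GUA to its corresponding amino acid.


Standard genetic code lookup.
Codon GUA -> Val

Val


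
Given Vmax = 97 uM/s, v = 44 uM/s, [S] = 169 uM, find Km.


Km = [S] * (Vmax - v) / v
Km = 169 * (97 - 44) / 44
Km = 203.5682 uM

203.5682 uM


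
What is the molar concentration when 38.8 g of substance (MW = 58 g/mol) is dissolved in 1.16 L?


C = (mass / MW) / volume
C = (38.8 / 58) / 1.16
C = 0.5767 M

0.5767 M


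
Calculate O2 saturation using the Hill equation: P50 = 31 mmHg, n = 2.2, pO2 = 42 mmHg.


Y = pO2^n / (P50^n + pO2^n)
Y = 42^2.2 / (31^2.2 + 42^2.2)
Y = 66.11%

66.11%


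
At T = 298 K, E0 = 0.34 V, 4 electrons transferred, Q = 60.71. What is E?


E = E0 - (RT/nF) * ln(Q)
E = 0.34 - (8.314 * 298 / (4 * 96485)) * ln(60.71)
E = 0.3136 V

0.3136 V


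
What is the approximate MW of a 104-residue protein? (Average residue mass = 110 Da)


MW = n_residues * 110 Da
MW = 104 * 110
MW = 11440 Da

11440 Da


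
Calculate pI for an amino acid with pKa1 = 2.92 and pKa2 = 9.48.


pI = (pKa1 + pKa2) / 2
pI = (2.92 + 9.48) / 2
pI = 6.2

6.2


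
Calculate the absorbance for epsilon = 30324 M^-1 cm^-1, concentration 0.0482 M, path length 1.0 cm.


A = epsilon * c * l
A = 30324 * 0.0482 * 1.0
A = 1461.6168

1461.6168


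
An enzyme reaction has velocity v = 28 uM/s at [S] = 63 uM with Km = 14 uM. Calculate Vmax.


Vmax = v * (Km + [S]) / [S]
Vmax = 28 * (14 + 63) / 63
Vmax = 34.2222 uM/s

34.2222 uM/s


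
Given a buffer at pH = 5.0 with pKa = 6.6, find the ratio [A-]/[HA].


[A-]/[HA] = 10^(pH - pKa)
= 10^(5.0 - 6.6)
= 0.0251

0.0251


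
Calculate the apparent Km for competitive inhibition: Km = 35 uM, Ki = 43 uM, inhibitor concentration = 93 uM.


Km_app = Km * (1 + [I]/Ki)
Km_app = 35 * (1 + 93/43)
Km_app = 110.6977 uM

110.6977 uM


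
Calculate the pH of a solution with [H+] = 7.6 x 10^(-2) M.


pH = -log10([H+])
pH = -log10(7.6 x 10^(-2))
pH = 1.1192

1.1192


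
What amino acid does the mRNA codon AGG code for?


Standard genetic code lookup.
Codon AGG -> Arg

Arg


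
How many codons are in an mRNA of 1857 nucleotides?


codons = nucleotides / 3
codons = 1857 / 3 = 619

619


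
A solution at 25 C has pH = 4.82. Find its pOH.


pOH = 14 - pH
pOH = 14 - 4.82
pOH = 9.18

9.18


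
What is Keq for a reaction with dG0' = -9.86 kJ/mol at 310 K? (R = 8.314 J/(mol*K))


Keq = exp(-dG0 * 1000 / (R * T))
Keq = exp(-(-9.86) * 1000 / (8.314 * 310))
Keq = 45.8626

45.8626


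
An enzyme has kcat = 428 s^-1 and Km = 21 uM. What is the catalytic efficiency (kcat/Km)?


Catalytic efficiency = kcat / Km
= 428 / 21
= 20.381 uM^-1*s^-1

20.381 uM^-1*s^-1


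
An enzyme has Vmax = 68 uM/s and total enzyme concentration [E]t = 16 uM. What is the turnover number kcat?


kcat = Vmax / [E]t
kcat = 68 / 16
kcat = 4.25 s^-1

4.25 s^-1


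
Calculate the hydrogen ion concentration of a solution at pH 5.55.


[H+] = 10^(-pH)
[H+] = 10^(-5.55)
[H+] = 2.818e-06 M

2.818e-06 M


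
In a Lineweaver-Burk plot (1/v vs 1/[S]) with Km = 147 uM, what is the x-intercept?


x-intercept = -1/Km
= -1/147
= -0.0068 1/uM

-0.0068 1/uM


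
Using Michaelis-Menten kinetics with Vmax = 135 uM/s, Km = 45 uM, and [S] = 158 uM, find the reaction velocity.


v = Vmax * [S] / (Km + [S])
v = 135 * 158 / (45 + 158)
v = 105.0739 uM/s

105.0739 uM/s


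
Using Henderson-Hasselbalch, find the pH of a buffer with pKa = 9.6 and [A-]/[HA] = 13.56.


pH = pKa + log10([A-]/[HA])
pH = 9.6 + log10(13.56)
pH = 10.7323

10.7323


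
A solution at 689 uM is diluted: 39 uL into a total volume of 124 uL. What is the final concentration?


C2 = C1 * V1 / V2
C2 = 689 * 39 / 124
C2 = 216.7016 uM

216.7016 uM


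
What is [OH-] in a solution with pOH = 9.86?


[OH-] = 10^(-pOH)
[OH-] = 10^(-9.86)
[OH-] = 1.380e-10 M

1.380e-10 M


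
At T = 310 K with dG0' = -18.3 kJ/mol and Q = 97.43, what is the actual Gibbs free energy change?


dG = dG0' + RT * ln(Q) / 1000
dG = -18.3 + 8.314 * 310 * ln(97.43) / 1000
dG = -6.498 kJ/mol

-6.498 kJ/mol


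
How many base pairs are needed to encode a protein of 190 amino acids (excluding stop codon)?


Each amino acid = 1 codon = 3 bp
bp = 190 * 3 = 570 bp

570 bp


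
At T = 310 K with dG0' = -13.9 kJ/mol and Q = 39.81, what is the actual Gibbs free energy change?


dG = dG0' + RT * ln(Q) / 1000
dG = -13.9 + 8.314 * 310 * ln(39.81) / 1000
dG = -4.4048 kJ/mol

-4.4048 kJ/mol


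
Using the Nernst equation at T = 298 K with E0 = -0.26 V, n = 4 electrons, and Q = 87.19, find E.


E = E0 - (RT/nF) * ln(Q)
E = -0.26 - (8.314 * 298 / (4 * 96485)) * ln(87.19)
E = -0.2887 V

-0.2887 V


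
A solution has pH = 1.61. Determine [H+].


[H+] = 10^(-pH)
[H+] = 10^(-1.61)
[H+] = 0.0245 M

0.0245 M


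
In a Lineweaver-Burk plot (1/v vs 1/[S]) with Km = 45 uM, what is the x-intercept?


x-intercept = -1/Km
= -1/45
= -0.0222 1/uM

-0.0222 1/uM


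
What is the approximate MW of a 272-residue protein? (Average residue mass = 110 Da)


MW = n_residues * 110 Da
MW = 272 * 110
MW = 29920 Da

29920 Da


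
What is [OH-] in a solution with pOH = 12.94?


[OH-] = 10^(-pOH)
[OH-] = 10^(-12.94)
[OH-] = 1.148e-13 M

1.148e-13 M


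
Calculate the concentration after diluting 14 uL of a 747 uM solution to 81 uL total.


C2 = C1 * V1 / V2
C2 = 747 * 14 / 81
C2 = 129.1111 uM

129.1111 uM


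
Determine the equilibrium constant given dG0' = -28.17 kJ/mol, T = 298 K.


Keq = exp(-dG0 * 1000 / (R * T))
Keq = exp(-(-28.17) * 1000 / (8.314 * 298))
Keq = 86682.09

86682.09


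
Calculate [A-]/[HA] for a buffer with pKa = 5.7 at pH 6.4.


[A-]/[HA] = 10^(pH - pKa)
= 10^(6.4 - 5.7)
= 5.0119

5.0119


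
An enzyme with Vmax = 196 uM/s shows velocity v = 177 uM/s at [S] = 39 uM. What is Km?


Km = [S] * (Vmax - v) / v
Km = 39 * (196 - 177) / 177
Km = 4.1864 uM

4.1864 uM


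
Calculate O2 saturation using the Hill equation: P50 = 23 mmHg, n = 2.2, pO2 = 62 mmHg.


Y = pO2^n / (P50^n + pO2^n)
Y = 62^2.2 / (23^2.2 + 62^2.2)
Y = 89.86%

89.86%


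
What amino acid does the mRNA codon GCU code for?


Standard genetic code lookup.
Codon GCU -> Ala

Ala


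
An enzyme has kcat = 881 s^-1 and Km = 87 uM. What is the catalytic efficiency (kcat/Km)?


Catalytic efficiency = kcat / Km
= 881 / 87
= 10.1264 uM^-1*s^-1

10.1264 uM^-1*s^-1


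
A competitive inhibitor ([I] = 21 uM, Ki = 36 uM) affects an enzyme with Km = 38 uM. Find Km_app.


Km_app = Km * (1 + [I]/Ki)
Km_app = 38 * (1 + 21/36)
Km_app = 60.1667 uM

60.1667 uM


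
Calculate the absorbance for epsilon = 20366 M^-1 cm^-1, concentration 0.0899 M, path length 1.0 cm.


A = epsilon * c * l
A = 20366 * 0.0899 * 1.0
A = 1830.9034

1830.9034


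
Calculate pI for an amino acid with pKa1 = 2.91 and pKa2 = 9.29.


pI = (pKa1 + pKa2) / 2
pI = (2.91 + 9.29) / 2
pI = 6.1

6.1


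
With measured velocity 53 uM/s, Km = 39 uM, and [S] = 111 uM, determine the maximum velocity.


Vmax = v * (Km + [S]) / [S]
Vmax = 53 * (39 + 111) / 111
Vmax = 71.6216 uM/s

71.6216 uM/s


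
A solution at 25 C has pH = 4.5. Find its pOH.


pOH = 14 - pH
pOH = 14 - 4.5
pOH = 9.5

9.5


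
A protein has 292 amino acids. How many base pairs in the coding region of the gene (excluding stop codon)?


Each amino acid = 1 codon = 3 bp
bp = 292 * 3 = 876 bp

876 bp


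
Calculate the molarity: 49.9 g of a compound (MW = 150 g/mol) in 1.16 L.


C = (mass / MW) / volume
C = (49.9 / 150) / 1.16
C = 0.2868 M

0.2868 M


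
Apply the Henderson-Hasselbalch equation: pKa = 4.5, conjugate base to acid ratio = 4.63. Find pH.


pH = pKa + log10([A-]/[HA])
pH = 4.5 + log10(4.63)
pH = 5.1656

5.1656


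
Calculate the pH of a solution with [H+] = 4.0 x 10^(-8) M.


pH = -log10([H+])
pH = -log10(4.0 x 10^(-8))
pH = 7.3979

7.3979


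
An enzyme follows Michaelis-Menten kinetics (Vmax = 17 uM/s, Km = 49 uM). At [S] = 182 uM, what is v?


v = Vmax * [S] / (Km + [S])
v = 17 * 182 / (49 + 182)
v = 13.3939 uM/s

13.3939 uM/s


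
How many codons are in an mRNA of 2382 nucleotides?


codons = nucleotides / 3
codons = 2382 / 3 = 794

794


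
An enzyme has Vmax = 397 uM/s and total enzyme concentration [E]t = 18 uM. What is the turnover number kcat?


kcat = Vmax / [E]t
kcat = 397 / 18
kcat = 22.0556 s^-1

22.0556 s^-1


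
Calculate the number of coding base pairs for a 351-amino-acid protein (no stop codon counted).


Each amino acid = 1 codon = 3 bp
bp = 351 * 3 = 1053 bp

1053 bp


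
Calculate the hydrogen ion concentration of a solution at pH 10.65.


[H+] = 10^(-pH)
[H+] = 10^(-10.65)
[H+] = 2.239e-11 M

2.239e-11 M


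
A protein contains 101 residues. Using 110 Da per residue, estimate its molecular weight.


MW = n_residues * 110 Da
MW = 101 * 110
MW = 11110 Da

11110 Da


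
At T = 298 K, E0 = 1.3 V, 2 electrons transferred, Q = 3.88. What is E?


E = E0 - (RT/nF) * ln(Q)
E = 1.3 - (8.314 * 298 / (2 * 96485)) * ln(3.88)
E = 1.2826 V

1.2826 V


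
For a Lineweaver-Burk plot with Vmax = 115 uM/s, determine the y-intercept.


y-intercept = 1/Vmax
= 1/115
= 0.0087 s/uM

0.0087 s/uM


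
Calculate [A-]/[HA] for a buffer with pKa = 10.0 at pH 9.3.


[A-]/[HA] = 10^(pH - pKa)
= 10^(9.3 - 10.0)
= 0.1995

0.1995


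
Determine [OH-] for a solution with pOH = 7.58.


[OH-] = 10^(-pOH)
[OH-] = 10^(-7.58)
[OH-] = 2.630e-08 M

2.630e-08 M


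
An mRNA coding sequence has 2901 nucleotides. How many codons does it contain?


codons = nucleotides / 3
codons = 2901 / 3 = 967

967


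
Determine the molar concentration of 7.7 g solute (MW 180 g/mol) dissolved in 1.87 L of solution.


C = (mass / MW) / volume
C = (7.7 / 180) / 1.87
C = 0.0229 M

0.0229 M


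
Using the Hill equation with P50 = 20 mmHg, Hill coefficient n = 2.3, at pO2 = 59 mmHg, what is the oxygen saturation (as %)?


Y = pO2^n / (P50^n + pO2^n)
Y = 59^2.3 / (20^2.3 + 59^2.3)
Y = 92.33%

92.33%


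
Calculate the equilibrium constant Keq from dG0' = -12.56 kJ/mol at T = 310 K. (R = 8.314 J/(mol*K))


Keq = exp(-dG0 * 1000 / (R * T))
Keq = exp(-(-12.56) * 1000 / (8.314 * 310))
Keq = 130.744

130.744


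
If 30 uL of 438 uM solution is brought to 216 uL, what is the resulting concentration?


C2 = C1 * V1 / V2
C2 = 438 * 30 / 216
C2 = 60.8333 uM

60.8333 uM


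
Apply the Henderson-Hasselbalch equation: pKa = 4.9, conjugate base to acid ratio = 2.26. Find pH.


pH = pKa + log10([A-]/[HA])
pH = 4.9 + log10(2.26)
pH = 5.2541

5.2541


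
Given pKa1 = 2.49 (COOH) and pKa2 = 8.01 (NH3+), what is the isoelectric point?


pI = (pKa1 + pKa2) / 2
pI = (2.49 + 8.01) / 2
pI = 5.25

5.25


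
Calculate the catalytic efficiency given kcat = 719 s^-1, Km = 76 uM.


Catalytic efficiency = kcat / Km
= 719 / 76
= 9.4605 uM^-1*s^-1

9.4605 uM^-1*s^-1


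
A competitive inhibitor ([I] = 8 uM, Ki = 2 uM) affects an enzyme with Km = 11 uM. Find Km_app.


Km_app = Km * (1 + [I]/Ki)
Km_app = 11 * (1 + 8/2)
Km_app = 55.0 uM

55.0 uM


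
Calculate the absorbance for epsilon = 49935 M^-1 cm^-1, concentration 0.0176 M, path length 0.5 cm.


A = epsilon * c * l
A = 49935 * 0.0176 * 0.5
A = 439.428

439.428


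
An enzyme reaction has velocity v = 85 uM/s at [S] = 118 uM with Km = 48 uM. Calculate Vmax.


Vmax = v * (Km + [S]) / [S]
Vmax = 85 * (48 + 118) / 118
Vmax = 119.5763 uM/s

119.5763 uM/s


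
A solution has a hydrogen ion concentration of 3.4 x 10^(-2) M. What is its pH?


pH = -log10([H+])
pH = -log10(3.4 x 10^(-2))
pH = 1.4685

1.4685


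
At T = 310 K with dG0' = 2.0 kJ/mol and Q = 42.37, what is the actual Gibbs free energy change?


dG = dG0' + RT * ln(Q) / 1000
dG = 2.0 + 8.314 * 310 * ln(42.37) / 1000
dG = 11.6559 kJ/mol

11.6559 kJ/mol


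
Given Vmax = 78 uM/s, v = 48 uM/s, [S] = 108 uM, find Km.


Km = [S] * (Vmax - v) / v
Km = 108 * (78 - 48) / 48
Km = 67.5 uM

67.5 uM


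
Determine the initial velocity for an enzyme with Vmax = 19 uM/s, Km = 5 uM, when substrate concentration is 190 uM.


v = Vmax * [S] / (Km + [S])
v = 19 * 190 / (5 + 190)
v = 18.5128 uM/s

18.5128 uM/s


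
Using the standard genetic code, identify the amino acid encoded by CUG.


Standard genetic code lookup.
Codon CUG -> Leu

Leu


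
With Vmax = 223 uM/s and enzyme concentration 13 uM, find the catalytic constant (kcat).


kcat = Vmax / [E]t
kcat = 223 / 13
kcat = 17.1538 s^-1

17.1538 s^-1


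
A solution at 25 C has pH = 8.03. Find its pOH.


pOH = 14 - pH
pOH = 14 - 8.03
pOH = 5.97

5.97


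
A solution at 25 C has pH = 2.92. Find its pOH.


pOH = 14 - pH
pOH = 14 - 2.92
pOH = 11.08

11.08


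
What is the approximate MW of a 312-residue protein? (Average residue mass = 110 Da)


MW = n_residues * 110 Da
MW = 312 * 110
MW = 34320 Da

34320 Da


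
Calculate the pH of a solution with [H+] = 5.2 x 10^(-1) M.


pH = -log10([H+])
pH = -log10(5.2 x 10^(-1))
pH = 0.284

0.284


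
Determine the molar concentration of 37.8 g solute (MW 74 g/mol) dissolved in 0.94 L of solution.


C = (mass / MW) / volume
C = (37.8 / 74) / 0.94
C = 0.5434 M

0.5434 M


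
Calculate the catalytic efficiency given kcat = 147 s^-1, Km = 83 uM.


Catalytic efficiency = kcat / Km
= 147 / 83
= 1.7711 uM^-1*s^-1

1.7711 uM^-1*s^-1


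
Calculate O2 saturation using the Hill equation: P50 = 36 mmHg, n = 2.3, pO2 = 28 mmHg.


Y = pO2^n / (P50^n + pO2^n)
Y = 28^2.3 / (36^2.3 + 28^2.3)
Y = 35.94%

35.94%


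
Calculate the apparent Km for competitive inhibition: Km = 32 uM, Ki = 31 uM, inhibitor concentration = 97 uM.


Km_app = Km * (1 + [I]/Ki)
Km_app = 32 * (1 + 97/31)
Km_app = 132.129 uM

132.129 uM


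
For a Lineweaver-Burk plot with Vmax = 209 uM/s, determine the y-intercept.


y-intercept = 1/Vmax
= 1/209
= 0.0048 s/uM

0.0048 s/uM


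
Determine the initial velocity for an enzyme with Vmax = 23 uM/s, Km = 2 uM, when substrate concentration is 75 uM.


v = Vmax * [S] / (Km + [S])
v = 23 * 75 / (2 + 75)
v = 22.4026 uM/s

22.4026 uM/s


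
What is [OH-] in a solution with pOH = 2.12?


[OH-] = 10^(-pOH)
[OH-] = 10^(-2.12)
[OH-] = 0.0076 M

0.0076 M


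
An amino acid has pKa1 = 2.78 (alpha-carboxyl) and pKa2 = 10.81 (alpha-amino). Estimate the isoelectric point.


pI = (pKa1 + pKa2) / 2
pI = (2.78 + 10.81) / 2
pI = 6.795

6.795


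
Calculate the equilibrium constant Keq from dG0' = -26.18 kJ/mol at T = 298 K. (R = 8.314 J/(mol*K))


Keq = exp(-dG0 * 1000 / (R * T))
Keq = exp(-(-26.18) * 1000 / (8.314 * 298))
Keq = 38824.1148

38824.1148


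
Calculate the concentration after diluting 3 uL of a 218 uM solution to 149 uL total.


C2 = C1 * V1 / V2
C2 = 218 * 3 / 149
C2 = 4.3893 uM

4.3893 uM


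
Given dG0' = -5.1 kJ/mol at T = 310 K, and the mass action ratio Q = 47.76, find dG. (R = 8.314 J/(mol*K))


dG = dG0' + RT * ln(Q) / 1000
dG = -5.1 + 8.314 * 310 * ln(47.76) / 1000
dG = 4.8645 kJ/mol

4.8645 kJ/mol


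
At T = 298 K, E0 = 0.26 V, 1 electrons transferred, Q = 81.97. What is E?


E = E0 - (RT/nF) * ln(Q)
E = 0.26 - (8.314 * 298 / (1 * 96485)) * ln(81.97)
E = 0.1469 V

0.1469 V


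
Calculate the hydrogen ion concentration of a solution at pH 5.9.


[H+] = 10^(-pH)
[H+] = 10^(-5.9)
[H+] = 1.259e-06 M

1.259e-06 M


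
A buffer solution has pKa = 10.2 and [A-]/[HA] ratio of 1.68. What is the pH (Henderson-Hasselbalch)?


pH = pKa + log10([A-]/[HA])
pH = 10.2 + log10(1.68)
pH = 10.4253

10.4253


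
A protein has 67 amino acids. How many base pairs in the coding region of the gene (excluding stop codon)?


Each amino acid = 1 codon = 3 bp
bp = 67 * 3 = 201 bp

201 bp


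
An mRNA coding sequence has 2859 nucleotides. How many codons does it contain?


codons = nucleotides / 3
codons = 2859 / 3 = 953

953


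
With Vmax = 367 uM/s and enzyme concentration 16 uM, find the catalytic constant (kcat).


kcat = Vmax / [E]t
kcat = 367 / 16
kcat = 22.9375 s^-1

22.9375 s^-1


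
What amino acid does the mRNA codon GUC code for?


Standard genetic code lookup.
Codon GUC -> Val

Val


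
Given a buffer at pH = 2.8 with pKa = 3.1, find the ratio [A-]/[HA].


[A-]/[HA] = 10^(pH - pKa)
= 10^(2.8 - 3.1)
= 0.5012

0.5012


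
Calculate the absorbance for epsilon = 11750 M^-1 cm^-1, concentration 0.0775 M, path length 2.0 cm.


A = epsilon * c * l
A = 11750 * 0.0775 * 2.0
A = 1821.25

1821.25
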